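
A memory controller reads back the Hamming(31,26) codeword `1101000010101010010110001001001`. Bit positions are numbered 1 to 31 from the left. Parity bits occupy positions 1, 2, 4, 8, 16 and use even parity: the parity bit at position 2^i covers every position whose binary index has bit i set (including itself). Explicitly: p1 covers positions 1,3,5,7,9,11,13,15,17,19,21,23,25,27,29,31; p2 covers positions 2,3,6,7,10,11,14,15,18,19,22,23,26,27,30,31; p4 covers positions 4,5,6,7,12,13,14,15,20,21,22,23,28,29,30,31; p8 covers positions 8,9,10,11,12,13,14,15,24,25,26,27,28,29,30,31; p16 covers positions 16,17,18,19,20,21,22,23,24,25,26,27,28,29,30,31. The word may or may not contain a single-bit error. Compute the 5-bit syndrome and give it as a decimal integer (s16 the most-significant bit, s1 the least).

14

s1: b1⊕b3⊕b5⊕b7⊕b9⊕b11⊕b13⊕b15⊕b17⊕b19⊕b21⊕b23⊕b25⊕b27⊕b29⊕b31 = 1⊕0⊕0⊕0⊕1⊕1⊕1⊕1⊕0⊕0⊕1⊕0⊕1⊕0⊕0⊕1 = 0
s2: b2⊕b3⊕b6⊕b7⊕b10⊕b11⊕b14⊕b15⊕b18⊕b19⊕b22⊕b23⊕b26⊕b27⊕b30⊕b31 = 1⊕0⊕0⊕0⊕0⊕1⊕0⊕1⊕1⊕0⊕0⊕0⊕0⊕0⊕0⊕1 = 1
s4: b4⊕b5⊕b6⊕b7⊕b12⊕b13⊕b14⊕b15⊕b20⊕b21⊕b22⊕b23⊕b28⊕b29⊕b30⊕b31 = 1⊕0⊕0⊕0⊕0⊕1⊕0⊕1⊕1⊕1⊕0⊕0⊕1⊕0⊕0⊕1 = 1
s8: b8⊕b9⊕b10⊕b11⊕b12⊕b13⊕b14⊕b15⊕b24⊕b25⊕b26⊕b27⊕b28⊕b29⊕b30⊕b31 = 0⊕1⊕0⊕1⊕0⊕1⊕0⊕1⊕0⊕1⊕0⊕0⊕1⊕0⊕0⊕1 = 1
s16: b16⊕b17⊕b18⊕b19⊕b20⊕b21⊕b22⊕b23⊕b24⊕b25⊕b26⊕b27⊕b28⊕b29⊕b30⊕b31 = 0⊕0⊕1⊕0⊕1⊕1⊕0⊕0⊕0⊕1⊕0⊕0⊕1⊕0⊕0⊕1 = 0
Syndrome (s16...s1) = 01110 → position 14.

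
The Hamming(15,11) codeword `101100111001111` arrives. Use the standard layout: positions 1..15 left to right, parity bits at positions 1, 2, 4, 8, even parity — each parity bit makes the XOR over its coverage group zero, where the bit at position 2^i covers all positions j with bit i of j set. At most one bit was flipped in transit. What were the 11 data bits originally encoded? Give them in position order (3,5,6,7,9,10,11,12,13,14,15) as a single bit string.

s1: b1⊕b3⊕b5⊕b7⊕b9⊕b11⊕b13⊕b15 = 1⊕1⊕0⊕1⊕1⊕0⊕1⊕1 = 0
s2: b2⊕b3⊕b6⊕b7⊕b10⊕b11⊕b14⊕b15 = 0⊕1⊕0⊕1⊕0⊕0⊕1⊕1 = 0
s4: b4⊕b5⊕b6⊕b7⊕b12⊕b13⊕b14⊕b15 = 1⊕0⊕0⊕1⊕1⊕1⊕1⊕1 = 0
s8: b8⊕b9⊕b10⊕b11⊕b12⊕b13⊕b14⊕b15 = 1⊕1⊕0⊕0⊕1⊕1⊕1⊕1 = 0
Syndrome (s8...s1) = 0000 → position 0 (no error).
No correction needed.
Data bits at positions 3,5,6,7,9,10,11,12,13,14,15: 10011001111

10011001111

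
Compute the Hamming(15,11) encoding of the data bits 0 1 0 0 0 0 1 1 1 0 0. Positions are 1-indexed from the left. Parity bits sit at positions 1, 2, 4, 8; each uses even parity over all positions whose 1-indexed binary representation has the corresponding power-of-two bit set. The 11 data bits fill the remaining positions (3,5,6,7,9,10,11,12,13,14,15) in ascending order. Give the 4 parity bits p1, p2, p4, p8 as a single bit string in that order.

Place data bits at non-power-of-two positions: b3=0, b5=1, b6=0, b7=0, b9=0, b10=0, b11=1, b12=1, b13=1, b14=0, b15=0.
p1 = XOR of data positions {3,5,7,9,11,13,15} = 0⊕1⊕0⊕0⊕1⊕1⊕0 = 1
p2 = XOR of data positions {3,6,7,10,11,14,15} = 0⊕0⊕0⊕0⊕1⊕0⊕0 = 1
p4 = XOR of data positions {5,6,7,12,13,14,15} = 1⊕0⊕0⊕1⊕1⊕0⊕0 = 1
p8 = XOR of data positions {9,10,11,12,13,14,15} = 0⊕0⊕1⊕1⊕1⊕0⊕0 = 1
Parity bits p1,p2,p4,p8 = 1111

1111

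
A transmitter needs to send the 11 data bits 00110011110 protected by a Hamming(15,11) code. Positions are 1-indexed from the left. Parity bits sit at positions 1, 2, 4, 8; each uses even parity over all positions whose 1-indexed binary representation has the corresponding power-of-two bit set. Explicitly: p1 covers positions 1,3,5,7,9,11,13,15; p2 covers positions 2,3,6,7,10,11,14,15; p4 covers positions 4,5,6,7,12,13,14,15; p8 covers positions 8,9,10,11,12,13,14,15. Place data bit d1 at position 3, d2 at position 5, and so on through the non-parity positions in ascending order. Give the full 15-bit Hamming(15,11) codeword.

100101100011110

Place data bits at non-power-of-two positions: b3=0, b5=0, b6=1, b7=1, b9=0, b10=0, b11=1, b12=1, b13=1, b14=1, b15=0.
p1 = XOR of data positions {3,5,7,9,11,13,15} = 0⊕0⊕1⊕0⊕1⊕1⊕0 = 1
p2 = XOR of data positions {3,6,7,10,11,14,15} = 0⊕1⊕1⊕0⊕1⊕1⊕0 = 0
p4 = XOR of data positions {5,6,7,12,13,14,15} = 0⊕1⊕1⊕1⊕1⊕1⊕0 = 1
p8 = XOR of data positions {9,10,11,12,13,14,15} = 0⊕0⊕1⊕1⊕1⊕1⊕0 = 0
Codeword b1..b15 = 100101100011110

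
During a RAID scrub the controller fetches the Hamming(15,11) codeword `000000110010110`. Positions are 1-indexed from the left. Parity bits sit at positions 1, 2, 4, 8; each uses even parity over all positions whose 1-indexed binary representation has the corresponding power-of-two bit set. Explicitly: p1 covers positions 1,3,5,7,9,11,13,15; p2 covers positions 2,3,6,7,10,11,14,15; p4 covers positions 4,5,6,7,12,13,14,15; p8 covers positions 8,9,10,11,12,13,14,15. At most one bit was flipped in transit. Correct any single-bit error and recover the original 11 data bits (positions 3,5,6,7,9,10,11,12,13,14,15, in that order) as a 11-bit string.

s1: b1⊕b3⊕b5⊕b7⊕b9⊕b11⊕b13⊕b15 = 0⊕0⊕0⊕1⊕0⊕1⊕1⊕0 = 1
s2: b2⊕b3⊕b6⊕b7⊕b10⊕b11⊕b14⊕b15 = 0⊕0⊕0⊕1⊕0⊕1⊕1⊕0 = 1
s4: b4⊕b5⊕b6⊕b7⊕b12⊕b13⊕b14⊕b15 = 0⊕0⊕0⊕1⊕0⊕1⊕1⊕0 = 1
s8: b8⊕b9⊕b10⊕b11⊕b12⊕b13⊕b14⊕b15 = 1⊕0⊕0⊕1⊕0⊕1⊕1⊕0 = 0
Syndrome (s8...s1) = 0111 → position 7.
Flip bit 7: corrected codeword = 000000010010110
Data bits at positions 3,5,6,7,9,10,11,12,13,14,15: 00000010110

00000010110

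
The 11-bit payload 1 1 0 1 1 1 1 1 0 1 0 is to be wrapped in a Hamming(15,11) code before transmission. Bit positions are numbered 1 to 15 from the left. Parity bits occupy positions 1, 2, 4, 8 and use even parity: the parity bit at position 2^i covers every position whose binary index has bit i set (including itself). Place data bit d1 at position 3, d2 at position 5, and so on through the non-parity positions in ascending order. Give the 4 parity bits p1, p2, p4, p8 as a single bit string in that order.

1101

Place data bits at non-power-of-two positions: b3=1, b5=1, b6=0, b7=1, b9=1, b10=1, b11=1, b12=1, b13=0, b14=1, b15=0.
p1 = XOR of data positions {3,5,7,9,11,13,15} = 1⊕1⊕1⊕1⊕1⊕0⊕0 = 1
p2 = XOR of data positions {3,6,7,10,11,14,15} = 1⊕0⊕1⊕1⊕1⊕1⊕0 = 1
p4 = XOR of data positions {5,6,7,12,13,14,15} = 1⊕0⊕1⊕1⊕0⊕1⊕0 = 0
p8 = XOR of data positions {9,10,11,12,13,14,15} = 1⊕1⊕1⊕1⊕0⊕1⊕0 = 1
Parity bits p1,p2,p4,p8 = 1101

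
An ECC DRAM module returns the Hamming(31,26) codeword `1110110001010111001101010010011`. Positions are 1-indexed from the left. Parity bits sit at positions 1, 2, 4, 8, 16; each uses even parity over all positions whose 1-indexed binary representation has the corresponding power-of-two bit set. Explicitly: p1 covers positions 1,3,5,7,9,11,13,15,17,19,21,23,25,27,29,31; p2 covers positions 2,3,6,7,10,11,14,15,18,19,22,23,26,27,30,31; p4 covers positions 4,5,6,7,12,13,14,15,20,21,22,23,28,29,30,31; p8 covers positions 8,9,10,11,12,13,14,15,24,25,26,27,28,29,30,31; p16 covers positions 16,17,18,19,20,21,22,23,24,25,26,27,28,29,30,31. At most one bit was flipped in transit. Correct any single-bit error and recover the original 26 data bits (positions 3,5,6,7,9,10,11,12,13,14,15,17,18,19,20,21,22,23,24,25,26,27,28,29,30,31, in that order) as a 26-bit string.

s1: b1⊕b3⊕b5⊕b7⊕b9⊕b11⊕b13⊕b15⊕b17⊕b19⊕b21⊕b23⊕b25⊕b27⊕b29⊕b31 = 1⊕1⊕1⊕0⊕0⊕0⊕0⊕1⊕0⊕1⊕0⊕0⊕0⊕1⊕0⊕1 = 1
s2: b2⊕b3⊕b6⊕b7⊕b10⊕b11⊕b14⊕b15⊕b18⊕b19⊕b22⊕b23⊕b26⊕b27⊕b30⊕b31 = 1⊕1⊕1⊕0⊕1⊕0⊕1⊕1⊕0⊕1⊕1⊕0⊕0⊕1⊕1⊕1 = 1
s4: b4⊕b5⊕b6⊕b7⊕b12⊕b13⊕b14⊕b15⊕b20⊕b21⊕b22⊕b23⊕b28⊕b29⊕b30⊕b31 = 0⊕1⊕1⊕0⊕1⊕0⊕1⊕1⊕1⊕0⊕1⊕0⊕0⊕0⊕1⊕1 = 1
s8: b8⊕b9⊕b10⊕b11⊕b12⊕b13⊕b14⊕b15⊕b24⊕b25⊕b26⊕b27⊕b28⊕b29⊕b30⊕b31 = 0⊕0⊕1⊕0⊕1⊕0⊕1⊕1⊕1⊕0⊕0⊕1⊕0⊕0⊕1⊕1 = 0
s16: b16⊕b17⊕b18⊕b19⊕b20⊕b21⊕b22⊕b23⊕b24⊕b25⊕b26⊕b27⊕b28⊕b29⊕b30⊕b31 = 1⊕0⊕0⊕1⊕1⊕0⊕1⊕0⊕1⊕0⊕0⊕1⊕0⊕0⊕1⊕1 = 0
Syndrome (s16...s1) = 00111 → position 7.
Flip bit 7: corrected codeword = 1110111001010111001101010010011
Data bits at positions 3,5,6,7,9,10,11,12,13,14,15,17,18,19,20,21,22,23,24,25,26,27,28,29,30,31: 11110101011001101010010011

11110101011001101010010011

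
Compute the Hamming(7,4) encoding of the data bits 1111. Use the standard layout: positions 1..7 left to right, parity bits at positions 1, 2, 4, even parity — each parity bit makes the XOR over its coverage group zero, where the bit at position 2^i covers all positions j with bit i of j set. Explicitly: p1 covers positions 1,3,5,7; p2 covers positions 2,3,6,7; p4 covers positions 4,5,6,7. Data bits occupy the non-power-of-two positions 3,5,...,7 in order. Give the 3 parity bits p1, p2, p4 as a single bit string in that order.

Place data bits at non-power-of-two positions: b3=1, b5=1, b6=1, b7=1.
p1 = XOR of data positions {3,5,7} = 1⊕1⊕1 = 1
p2 = XOR of data positions {3,6,7} = 1⊕1⊕1 = 1
p4 = XOR of data positions {5,6,7} = 1⊕1⊕1 = 1
Parity bits p1,p2,p4 = 111

111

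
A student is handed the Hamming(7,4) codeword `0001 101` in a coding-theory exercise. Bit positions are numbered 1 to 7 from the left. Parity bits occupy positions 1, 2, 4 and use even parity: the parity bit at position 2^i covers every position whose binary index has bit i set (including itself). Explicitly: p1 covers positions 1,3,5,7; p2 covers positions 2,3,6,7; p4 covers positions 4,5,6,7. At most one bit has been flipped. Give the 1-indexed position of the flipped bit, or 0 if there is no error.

6

s1: b1⊕b3⊕b5⊕b7 = 0⊕0⊕1⊕1 = 0
s2: b2⊕b3⊕b6⊕b7 = 0⊕0⊕0⊕1 = 1
s4: b4⊕b5⊕b6⊕b7 = 1⊕1⊕0⊕1 = 1
Syndrome (s4...s1) = 110 → position 6.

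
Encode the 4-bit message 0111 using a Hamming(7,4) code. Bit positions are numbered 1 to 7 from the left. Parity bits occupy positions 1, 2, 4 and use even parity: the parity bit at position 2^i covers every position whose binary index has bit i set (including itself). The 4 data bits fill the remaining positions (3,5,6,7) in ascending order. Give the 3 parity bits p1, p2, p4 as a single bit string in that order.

Place data bits at non-power-of-two positions: b3=0, b5=1, b6=1, b7=1.
p1 = XOR of data positions {3,5,7} = 0⊕1⊕1 = 0
p2 = XOR of data positions {3,6,7} = 0⊕1⊕1 = 0
p4 = XOR of data positions {5,6,7} = 1⊕1⊕1 = 1
Parity bits p1,p2,p4 = 001

001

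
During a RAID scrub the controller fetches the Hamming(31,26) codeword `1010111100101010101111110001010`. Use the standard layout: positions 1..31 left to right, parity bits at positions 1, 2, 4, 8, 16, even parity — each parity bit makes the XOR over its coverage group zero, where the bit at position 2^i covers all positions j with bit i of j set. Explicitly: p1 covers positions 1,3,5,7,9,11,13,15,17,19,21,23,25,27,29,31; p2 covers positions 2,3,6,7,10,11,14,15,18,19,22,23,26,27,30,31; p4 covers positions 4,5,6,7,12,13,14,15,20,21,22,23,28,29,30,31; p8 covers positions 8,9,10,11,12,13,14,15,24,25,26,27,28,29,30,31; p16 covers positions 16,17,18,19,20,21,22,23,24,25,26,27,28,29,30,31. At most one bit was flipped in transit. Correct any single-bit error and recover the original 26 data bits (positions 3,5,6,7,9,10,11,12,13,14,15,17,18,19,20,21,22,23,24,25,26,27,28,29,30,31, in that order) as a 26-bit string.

s1: b1⊕b3⊕b5⊕b7⊕b9⊕b11⊕b13⊕b15⊕b17⊕b19⊕b21⊕b23⊕b25⊕b27⊕b29⊕b31 = 1⊕1⊕1⊕1⊕0⊕1⊕1⊕1⊕1⊕1⊕1⊕1⊕0⊕0⊕0⊕0 = 1
s2: b2⊕b3⊕b6⊕b7⊕b10⊕b11⊕b14⊕b15⊕b18⊕b19⊕b22⊕b23⊕b26⊕b27⊕b30⊕b31 = 0⊕1⊕1⊕1⊕0⊕1⊕0⊕1⊕0⊕1⊕1⊕1⊕0⊕0⊕1⊕0 = 1
s4: b4⊕b5⊕b6⊕b7⊕b12⊕b13⊕b14⊕b15⊕b20⊕b21⊕b22⊕b23⊕b28⊕b29⊕b30⊕b31 = 0⊕1⊕1⊕1⊕0⊕1⊕0⊕1⊕1⊕1⊕1⊕1⊕1⊕0⊕1⊕0 = 1
s8: b8⊕b9⊕b10⊕b11⊕b12⊕b13⊕b14⊕b15⊕b24⊕b25⊕b26⊕b27⊕b28⊕b29⊕b30⊕b31 = 1⊕0⊕0⊕1⊕0⊕1⊕0⊕1⊕1⊕0⊕0⊕0⊕1⊕0⊕1⊕0 = 1
s16: b16⊕b17⊕b18⊕b19⊕b20⊕b21⊕b22⊕b23⊕b24⊕b25⊕b26⊕b27⊕b28⊕b29⊕b30⊕b31 = 0⊕1⊕0⊕1⊕1⊕1⊕1⊕1⊕1⊕0⊕0⊕0⊕1⊕0⊕1⊕0 = 1
Syndrome (s16...s1) = 11111 → position 31.
Flip bit 31: corrected codeword = 1010111100101010101111110001011
Data bits at positions 3,5,6,7,9,10,11,12,13,14,15,17,18,19,20,21,22,23,24,25,26,27,28,29,30,31: 11110010101101111110001011

11110010101101111110001011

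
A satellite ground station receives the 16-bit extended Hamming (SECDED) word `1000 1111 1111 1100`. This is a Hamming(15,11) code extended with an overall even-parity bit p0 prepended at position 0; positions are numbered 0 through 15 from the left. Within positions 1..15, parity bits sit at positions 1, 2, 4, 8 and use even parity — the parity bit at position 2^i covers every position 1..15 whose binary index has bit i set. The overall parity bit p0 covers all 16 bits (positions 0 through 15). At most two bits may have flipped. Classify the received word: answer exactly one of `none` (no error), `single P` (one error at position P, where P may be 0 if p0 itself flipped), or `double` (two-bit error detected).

single 1

s1: b1⊕b3⊕b5⊕b7⊕b9⊕b11⊕b13⊕b15 = 0⊕0⊕1⊕1⊕1⊕1⊕1⊕0 = 1
s2: b2⊕b3⊕b6⊕b7⊕b10⊕b11⊕b14⊕b15 = 0⊕0⊕1⊕1⊕1⊕1⊕0⊕0 = 0
s4: b4⊕b5⊕b6⊕b7⊕b12⊕b13⊕b14⊕b15 = 1⊕1⊕1⊕1⊕1⊕1⊕0⊕0 = 0
s8: b8⊕b9⊕b10⊕b11⊕b12⊕b13⊕b14⊕b15 = 1⊕1⊕1⊕1⊕1⊕1⊕0⊕0 = 0
Syndrome (s8...s1) = 0001 → position 1.
Overall parity (XOR of all 16 bits, including p0): 1⊕0⊕0⊕0⊕1⊕1⊕1⊕1⊕1⊕1⊕1⊕1⊕1⊕1⊕0⊕0 = 1
Overall=1, syndrome position=1 → single-bit error at position 1.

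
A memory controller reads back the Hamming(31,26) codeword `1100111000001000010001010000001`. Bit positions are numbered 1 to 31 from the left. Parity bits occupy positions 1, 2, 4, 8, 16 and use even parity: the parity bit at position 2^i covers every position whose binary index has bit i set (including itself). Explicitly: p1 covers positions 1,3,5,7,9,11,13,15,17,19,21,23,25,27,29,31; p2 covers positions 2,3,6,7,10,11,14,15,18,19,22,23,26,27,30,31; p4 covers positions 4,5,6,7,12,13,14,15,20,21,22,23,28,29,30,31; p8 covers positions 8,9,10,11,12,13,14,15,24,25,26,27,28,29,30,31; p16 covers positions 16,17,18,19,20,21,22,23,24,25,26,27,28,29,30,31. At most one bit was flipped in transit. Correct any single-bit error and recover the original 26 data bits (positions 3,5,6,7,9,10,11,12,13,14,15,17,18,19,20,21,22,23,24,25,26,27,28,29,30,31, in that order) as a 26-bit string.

s1: b1⊕b3⊕b5⊕b7⊕b9⊕b11⊕b13⊕b15⊕b17⊕b19⊕b21⊕b23⊕b25⊕b27⊕b29⊕b31 = 1⊕0⊕1⊕1⊕0⊕0⊕1⊕0⊕0⊕0⊕0⊕0⊕0⊕0⊕0⊕1 = 1
s2: b2⊕b3⊕b6⊕b7⊕b10⊕b11⊕b14⊕b15⊕b18⊕b19⊕b22⊕b23⊕b26⊕b27⊕b30⊕b31 = 1⊕0⊕1⊕1⊕0⊕0⊕0⊕0⊕1⊕0⊕1⊕0⊕0⊕0⊕0⊕1 = 0
s4: b4⊕b5⊕b6⊕b7⊕b12⊕b13⊕b14⊕b15⊕b20⊕b21⊕b22⊕b23⊕b28⊕b29⊕b30⊕b31 = 0⊕1⊕1⊕1⊕0⊕1⊕0⊕0⊕0⊕0⊕1⊕0⊕0⊕0⊕0⊕1 = 0
s8: b8⊕b9⊕b10⊕b11⊕b12⊕b13⊕b14⊕b15⊕b24⊕b25⊕b26⊕b27⊕b28⊕b29⊕b30⊕b31 = 0⊕0⊕0⊕0⊕0⊕1⊕0⊕0⊕1⊕0⊕0⊕0⊕0⊕0⊕0⊕1 = 1
s16: b16⊕b17⊕b18⊕b19⊕b20⊕b21⊕b22⊕b23⊕b24⊕b25⊕b26⊕b27⊕b28⊕b29⊕b30⊕b31 = 0⊕0⊕1⊕0⊕0⊕0⊕1⊕0⊕1⊕0⊕0⊕0⊕0⊕0⊕0⊕1 = 0
Syndrome (s16...s1) = 01001 → position 9.
Flip bit 9: corrected codeword = 1100111010001000010001010000001
Data bits at positions 3,5,6,7,9,10,11,12,13,14,15,17,18,19,20,21,22,23,24,25,26,27,28,29,30,31: 01111000100010001010000001

01111000100010001010000001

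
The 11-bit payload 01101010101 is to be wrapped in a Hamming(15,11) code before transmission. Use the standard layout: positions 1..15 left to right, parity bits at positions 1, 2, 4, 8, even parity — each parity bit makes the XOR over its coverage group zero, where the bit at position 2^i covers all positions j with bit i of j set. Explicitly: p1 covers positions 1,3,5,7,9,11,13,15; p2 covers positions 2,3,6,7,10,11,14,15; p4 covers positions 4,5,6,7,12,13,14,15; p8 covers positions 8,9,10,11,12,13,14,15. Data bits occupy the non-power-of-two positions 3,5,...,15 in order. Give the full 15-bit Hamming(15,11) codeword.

Place data bits at non-power-of-two positions: b3=0, b5=1, b6=1, b7=0, b9=1, b10=0, b11=1, b12=0, b13=1, b14=0, b15=1.
p1 = XOR of data positions {3,5,7,9,11,13,15} = 0⊕1⊕0⊕1⊕1⊕1⊕1 = 1
p2 = XOR of data positions {3,6,7,10,11,14,15} = 0⊕1⊕0⊕0⊕1⊕0⊕1 = 1
p4 = XOR of data positions {5,6,7,12,13,14,15} = 1⊕1⊕0⊕0⊕1⊕0⊕1 = 0
p8 = XOR of data positions {9,10,11,12,13,14,15} = 1⊕0⊕1⊕0⊕1⊕0⊕1 = 0
Codeword b1..b15 = 110011001010101

110011001010101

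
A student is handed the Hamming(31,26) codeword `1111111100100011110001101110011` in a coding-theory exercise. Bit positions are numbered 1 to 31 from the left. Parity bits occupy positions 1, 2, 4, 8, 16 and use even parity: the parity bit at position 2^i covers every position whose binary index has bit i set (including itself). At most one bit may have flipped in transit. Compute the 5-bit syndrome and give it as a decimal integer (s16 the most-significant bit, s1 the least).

s1: b1⊕b3⊕b5⊕b7⊕b9⊕b11⊕b13⊕b15⊕b17⊕b19⊕b21⊕b23⊕b25⊕b27⊕b29⊕b31 = 1⊕1⊕1⊕1⊕0⊕1⊕0⊕1⊕1⊕0⊕0⊕1⊕1⊕1⊕0⊕1 = 1
s2: b2⊕b3⊕b6⊕b7⊕b10⊕b11⊕b14⊕b15⊕b18⊕b19⊕b22⊕b23⊕b26⊕b27⊕b30⊕b31 = 1⊕1⊕1⊕1⊕0⊕1⊕0⊕1⊕1⊕0⊕1⊕1⊕1⊕1⊕1⊕1 = 1
s4: b4⊕b5⊕b6⊕b7⊕b12⊕b13⊕b14⊕b15⊕b20⊕b21⊕b22⊕b23⊕b28⊕b29⊕b30⊕b31 = 1⊕1⊕1⊕1⊕0⊕0⊕0⊕1⊕0⊕0⊕1⊕1⊕0⊕0⊕1⊕1 = 1
s8: b8⊕b9⊕b10⊕b11⊕b12⊕b13⊕b14⊕b15⊕b24⊕b25⊕b26⊕b27⊕b28⊕b29⊕b30⊕b31 = 1⊕0⊕0⊕1⊕0⊕0⊕0⊕1⊕0⊕1⊕1⊕1⊕0⊕0⊕1⊕1 = 0
s16: b16⊕b17⊕b18⊕b19⊕b20⊕b21⊕b22⊕b23⊕b24⊕b25⊕b26⊕b27⊕b28⊕b29⊕b30⊕b31 = 1⊕1⊕1⊕0⊕0⊕0⊕1⊕1⊕0⊕1⊕1⊕1⊕0⊕0⊕1⊕1 = 0
Syndrome (s16...s1) = 00111 → position 7.

7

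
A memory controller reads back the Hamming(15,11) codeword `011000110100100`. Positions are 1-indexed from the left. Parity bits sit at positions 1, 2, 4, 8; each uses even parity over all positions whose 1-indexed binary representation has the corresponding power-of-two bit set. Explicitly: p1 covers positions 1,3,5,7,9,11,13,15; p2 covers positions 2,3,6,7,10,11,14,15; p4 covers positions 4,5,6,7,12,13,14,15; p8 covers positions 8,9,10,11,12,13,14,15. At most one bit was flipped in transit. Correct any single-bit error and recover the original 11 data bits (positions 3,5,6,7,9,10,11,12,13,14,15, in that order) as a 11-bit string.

10011100100

s1: b1⊕b3⊕b5⊕b7⊕b9⊕b11⊕b13⊕b15 = 0⊕1⊕0⊕1⊕0⊕0⊕1⊕0 = 1
s2: b2⊕b3⊕b6⊕b7⊕b10⊕b11⊕b14⊕b15 = 1⊕1⊕0⊕1⊕1⊕0⊕0⊕0 = 0
s4: b4⊕b5⊕b6⊕b7⊕b12⊕b13⊕b14⊕b15 = 0⊕0⊕0⊕1⊕0⊕1⊕0⊕0 = 0
s8: b8⊕b9⊕b10⊕b11⊕b12⊕b13⊕b14⊕b15 = 1⊕0⊕1⊕0⊕0⊕1⊕0⊕0 = 1
Syndrome (s8...s1) = 1001 → position 9.
Flip bit 9: corrected codeword = 011000111100100
Data bits at positions 3,5,6,7,9,10,11,12,13,14,15: 10011100100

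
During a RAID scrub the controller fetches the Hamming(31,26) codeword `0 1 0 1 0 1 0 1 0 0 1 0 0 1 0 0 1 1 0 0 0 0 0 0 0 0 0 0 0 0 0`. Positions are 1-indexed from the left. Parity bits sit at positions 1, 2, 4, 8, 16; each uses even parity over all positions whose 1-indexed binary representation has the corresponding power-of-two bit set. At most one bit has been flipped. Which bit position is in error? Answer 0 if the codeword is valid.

14

s1: b1⊕b3⊕b5⊕b7⊕b9⊕b11⊕b13⊕b15⊕b17⊕b19⊕b21⊕b23⊕b25⊕b27⊕b29⊕b31 = 0⊕0⊕0⊕0⊕0⊕1⊕0⊕0⊕1⊕0⊕0⊕0⊕0⊕0⊕0⊕0 = 0
s2: b2⊕b3⊕b6⊕b7⊕b10⊕b11⊕b14⊕b15⊕b18⊕b19⊕b22⊕b23⊕b26⊕b27⊕b30⊕b31 = 1⊕0⊕1⊕0⊕0⊕1⊕1⊕0⊕1⊕0⊕0⊕0⊕0⊕0⊕0⊕0 = 1
s4: b4⊕b5⊕b6⊕b7⊕b12⊕b13⊕b14⊕b15⊕b20⊕b21⊕b22⊕b23⊕b28⊕b29⊕b30⊕b31 = 1⊕0⊕1⊕0⊕0⊕0⊕1⊕0⊕0⊕0⊕0⊕0⊕0⊕0⊕0⊕0 = 1
s8: b8⊕b9⊕b10⊕b11⊕b12⊕b13⊕b14⊕b15⊕b24⊕b25⊕b26⊕b27⊕b28⊕b29⊕b30⊕b31 = 1⊕0⊕0⊕1⊕0⊕0⊕1⊕0⊕0⊕0⊕0⊕0⊕0⊕0⊕0⊕0 = 1
s16: b16⊕b17⊕b18⊕b19⊕b20⊕b21⊕b22⊕b23⊕b24⊕b25⊕b26⊕b27⊕b28⊕b29⊕b30⊕b31 = 0⊕1⊕1⊕0⊕0⊕0⊕0⊕0⊕0⊕0⊕0⊕0⊕0⊕0⊕0⊕0 = 0
Syndrome (s16...s1) = 01110 → position 14.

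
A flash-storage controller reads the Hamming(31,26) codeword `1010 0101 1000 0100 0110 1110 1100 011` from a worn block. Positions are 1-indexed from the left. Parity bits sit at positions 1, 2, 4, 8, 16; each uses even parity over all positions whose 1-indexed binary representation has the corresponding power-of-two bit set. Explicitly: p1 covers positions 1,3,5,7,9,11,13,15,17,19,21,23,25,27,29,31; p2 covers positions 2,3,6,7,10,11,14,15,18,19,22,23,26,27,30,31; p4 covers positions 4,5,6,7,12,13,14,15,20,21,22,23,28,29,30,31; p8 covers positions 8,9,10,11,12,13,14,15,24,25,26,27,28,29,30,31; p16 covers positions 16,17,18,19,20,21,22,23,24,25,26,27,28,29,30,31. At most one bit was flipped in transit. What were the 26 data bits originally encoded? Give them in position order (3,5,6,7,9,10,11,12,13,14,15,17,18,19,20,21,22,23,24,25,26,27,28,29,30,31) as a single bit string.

10101000010011011101101011

s1: b1⊕b3⊕b5⊕b7⊕b9⊕b11⊕b13⊕b15⊕b17⊕b19⊕b21⊕b23⊕b25⊕b27⊕b29⊕b31 = 1⊕1⊕0⊕0⊕1⊕0⊕0⊕0⊕0⊕1⊕1⊕1⊕1⊕0⊕0⊕1 = 0
s2: b2⊕b3⊕b6⊕b7⊕b10⊕b11⊕b14⊕b15⊕b18⊕b19⊕b22⊕b23⊕b26⊕b27⊕b30⊕b31 = 0⊕1⊕1⊕0⊕0⊕0⊕1⊕0⊕1⊕1⊕1⊕1⊕1⊕0⊕1⊕1 = 0
s4: b4⊕b5⊕b6⊕b7⊕b12⊕b13⊕b14⊕b15⊕b20⊕b21⊕b22⊕b23⊕b28⊕b29⊕b30⊕b31 = 0⊕0⊕1⊕0⊕0⊕0⊕1⊕0⊕0⊕1⊕1⊕1⊕0⊕0⊕1⊕1 = 1
s8: b8⊕b9⊕b10⊕b11⊕b12⊕b13⊕b14⊕b15⊕b24⊕b25⊕b26⊕b27⊕b28⊕b29⊕b30⊕b31 = 1⊕1⊕0⊕0⊕0⊕0⊕1⊕0⊕0⊕1⊕1⊕0⊕0⊕0⊕1⊕1 = 1
s16: b16⊕b17⊕b18⊕b19⊕b20⊕b21⊕b22⊕b23⊕b24⊕b25⊕b26⊕b27⊕b28⊕b29⊕b30⊕b31 = 0⊕0⊕1⊕1⊕0⊕1⊕1⊕1⊕0⊕1⊕1⊕0⊕0⊕0⊕1⊕1 = 1
Syndrome (s16...s1) = 11100 → position 28.
Flip bit 28: corrected codeword = 1010010110000100011011101101011
Data bits at positions 3,5,6,7,9,10,11,12,13,14,15,17,18,19,20,21,22,23,24,25,26,27,28,29,30,31: 10101000010011011101101011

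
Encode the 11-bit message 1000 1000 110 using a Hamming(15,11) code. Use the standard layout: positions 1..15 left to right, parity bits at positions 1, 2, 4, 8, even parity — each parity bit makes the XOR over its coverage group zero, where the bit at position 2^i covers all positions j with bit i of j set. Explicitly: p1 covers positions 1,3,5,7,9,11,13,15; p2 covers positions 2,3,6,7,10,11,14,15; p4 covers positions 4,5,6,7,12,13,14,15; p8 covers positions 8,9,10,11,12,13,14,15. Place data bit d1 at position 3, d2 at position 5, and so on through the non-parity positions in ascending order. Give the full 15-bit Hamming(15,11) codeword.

Place data bits at non-power-of-two positions: b3=1, b5=0, b6=0, b7=0, b9=1, b10=0, b11=0, b12=0, b13=1, b14=1, b15=0.
p1 = XOR of data positions {3,5,7,9,11,13,15} = 1⊕0⊕0⊕1⊕0⊕1⊕0 = 1
p2 = XOR of data positions {3,6,7,10,11,14,15} = 1⊕0⊕0⊕0⊕0⊕1⊕0 = 0
p4 = XOR of data positions {5,6,7,12,13,14,15} = 0⊕0⊕0⊕0⊕1⊕1⊕0 = 0
p8 = XOR of data positions {9,10,11,12,13,14,15} = 1⊕0⊕0⊕0⊕1⊕1⊕0 = 1
Codeword b1..b15 = 101000011000110

101000011000110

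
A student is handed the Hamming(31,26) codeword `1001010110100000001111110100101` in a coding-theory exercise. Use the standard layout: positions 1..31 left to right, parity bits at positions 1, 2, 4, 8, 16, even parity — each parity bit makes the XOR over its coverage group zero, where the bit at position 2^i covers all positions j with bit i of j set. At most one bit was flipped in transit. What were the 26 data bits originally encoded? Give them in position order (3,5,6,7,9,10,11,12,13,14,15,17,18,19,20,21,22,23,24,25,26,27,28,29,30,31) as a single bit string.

00101010000001111110000101

s1: b1⊕b3⊕b5⊕b7⊕b9⊕b11⊕b13⊕b15⊕b17⊕b19⊕b21⊕b23⊕b25⊕b27⊕b29⊕b31 = 1⊕0⊕0⊕0⊕1⊕1⊕0⊕0⊕0⊕1⊕1⊕1⊕0⊕0⊕1⊕1 = 0
s2: b2⊕b3⊕b6⊕b7⊕b10⊕b11⊕b14⊕b15⊕b18⊕b19⊕b22⊕b23⊕b26⊕b27⊕b30⊕b31 = 0⊕0⊕1⊕0⊕0⊕1⊕0⊕0⊕0⊕1⊕1⊕1⊕1⊕0⊕0⊕1 = 1
s4: b4⊕b5⊕b6⊕b7⊕b12⊕b13⊕b14⊕b15⊕b20⊕b21⊕b22⊕b23⊕b28⊕b29⊕b30⊕b31 = 1⊕0⊕1⊕0⊕0⊕0⊕0⊕0⊕1⊕1⊕1⊕1⊕0⊕1⊕0⊕1 = 0
s8: b8⊕b9⊕b10⊕b11⊕b12⊕b13⊕b14⊕b15⊕b24⊕b25⊕b26⊕b27⊕b28⊕b29⊕b30⊕b31 = 1⊕1⊕0⊕1⊕0⊕0⊕0⊕0⊕1⊕0⊕1⊕0⊕0⊕1⊕0⊕1 = 1
s16: b16⊕b17⊕b18⊕b19⊕b20⊕b21⊕b22⊕b23⊕b24⊕b25⊕b26⊕b27⊕b28⊕b29⊕b30⊕b31 = 0⊕0⊕0⊕1⊕1⊕1⊕1⊕1⊕1⊕0⊕1⊕0⊕0⊕1⊕0⊕1 = 1
Syndrome (s16...s1) = 11010 → position 26.
Flip bit 26: corrected codeword = 1001010110100000001111110000101
Data bits at positions 3,5,6,7,9,10,11,12,13,14,15,17,18,19,20,21,22,23,24,25,26,27,28,29,30,31: 00101010000001111110000101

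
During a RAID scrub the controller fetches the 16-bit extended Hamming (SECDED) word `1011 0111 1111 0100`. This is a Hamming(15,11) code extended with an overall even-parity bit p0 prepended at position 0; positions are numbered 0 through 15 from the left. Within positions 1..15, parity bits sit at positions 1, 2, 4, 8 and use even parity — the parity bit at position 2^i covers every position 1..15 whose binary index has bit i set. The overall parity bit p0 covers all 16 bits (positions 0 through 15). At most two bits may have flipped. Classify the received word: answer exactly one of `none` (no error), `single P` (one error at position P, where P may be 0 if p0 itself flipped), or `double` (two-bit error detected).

s1: b1⊕b3⊕b5⊕b7⊕b9⊕b11⊕b13⊕b15 = 0⊕1⊕1⊕1⊕1⊕1⊕1⊕0 = 0
s2: b2⊕b3⊕b6⊕b7⊕b10⊕b11⊕b14⊕b15 = 1⊕1⊕1⊕1⊕1⊕1⊕0⊕0 = 0
s4: b4⊕b5⊕b6⊕b7⊕b12⊕b13⊕b14⊕b15 = 0⊕1⊕1⊕1⊕0⊕1⊕0⊕0 = 0
s8: b8⊕b9⊕b10⊕b11⊕b12⊕b13⊕b14⊕b15 = 1⊕1⊕1⊕1⊕0⊕1⊕0⊕0 = 1
Syndrome (s8...s1) = 1000 → position 8.
Overall parity (XOR of all 16 bits, including p0): 1⊕0⊕1⊕1⊕0⊕1⊕1⊕1⊕1⊕1⊕1⊕1⊕0⊕1⊕0⊕0 = 1
Overall=1, syndrome position=8 → single-bit error at position 8.

single 8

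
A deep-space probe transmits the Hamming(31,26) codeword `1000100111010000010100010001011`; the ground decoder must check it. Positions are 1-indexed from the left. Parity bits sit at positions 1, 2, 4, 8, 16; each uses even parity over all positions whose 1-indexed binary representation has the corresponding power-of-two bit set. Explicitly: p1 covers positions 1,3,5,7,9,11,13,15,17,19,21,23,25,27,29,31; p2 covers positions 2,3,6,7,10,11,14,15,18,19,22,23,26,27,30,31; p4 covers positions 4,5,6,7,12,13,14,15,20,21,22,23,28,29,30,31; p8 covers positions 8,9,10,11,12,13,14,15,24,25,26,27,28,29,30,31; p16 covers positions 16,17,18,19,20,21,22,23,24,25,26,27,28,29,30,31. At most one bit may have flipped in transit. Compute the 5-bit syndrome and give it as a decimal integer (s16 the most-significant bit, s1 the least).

0

s1: b1⊕b3⊕b5⊕b7⊕b9⊕b11⊕b13⊕b15⊕b17⊕b19⊕b21⊕b23⊕b25⊕b27⊕b29⊕b31 = 1⊕0⊕1⊕0⊕1⊕0⊕0⊕0⊕0⊕0⊕0⊕0⊕0⊕0⊕0⊕1 = 0
s2: b2⊕b3⊕b6⊕b7⊕b10⊕b11⊕b14⊕b15⊕b18⊕b19⊕b22⊕b23⊕b26⊕b27⊕b30⊕b31 = 0⊕0⊕0⊕0⊕1⊕0⊕0⊕0⊕1⊕0⊕0⊕0⊕0⊕0⊕1⊕1 = 0
s4: b4⊕b5⊕b6⊕b7⊕b12⊕b13⊕b14⊕b15⊕b20⊕b21⊕b22⊕b23⊕b28⊕b29⊕b30⊕b31 = 0⊕1⊕0⊕0⊕1⊕0⊕0⊕0⊕1⊕0⊕0⊕0⊕1⊕0⊕1⊕1 = 0
s8: b8⊕b9⊕b10⊕b11⊕b12⊕b13⊕b14⊕b15⊕b24⊕b25⊕b26⊕b27⊕b28⊕b29⊕b30⊕b31 = 1⊕1⊕1⊕0⊕1⊕0⊕0⊕0⊕1⊕0⊕0⊕0⊕1⊕0⊕1⊕1 = 0
s16: b16⊕b17⊕b18⊕b19⊕b20⊕b21⊕b22⊕b23⊕b24⊕b25⊕b26⊕b27⊕b28⊕b29⊕b30⊕b31 = 0⊕0⊕1⊕0⊕1⊕0⊕0⊕0⊕1⊕0⊕0⊕0⊕1⊕0⊕1⊕1 = 0
Syndrome (s16...s1) = 00000 → position 0 (no error).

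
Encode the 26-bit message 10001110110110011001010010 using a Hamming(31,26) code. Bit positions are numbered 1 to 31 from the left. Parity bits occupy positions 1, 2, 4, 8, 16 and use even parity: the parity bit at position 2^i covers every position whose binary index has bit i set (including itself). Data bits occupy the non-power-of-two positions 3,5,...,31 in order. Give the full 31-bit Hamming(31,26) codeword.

0011000011101101110011001010010

Place data bits at non-power-of-two positions: b3=1, b5=0, b6=0, b7=0, b9=1, b10=1, b11=1, b12=0, b13=1, b14=1, b15=0, b17=1, b18=1, b19=0, b20=0, b21=1, b22=1, b23=0, b24=0, b25=1, b26=0, b27=1, b28=0, b29=0, b30=1, b31=0.
p1 = XOR of data positions {3,5,7,9,11,13,15,17,19,21,23,25,27,29,31} = 1⊕0⊕0⊕1⊕1⊕1⊕0⊕1⊕0⊕1⊕0⊕1⊕1⊕0⊕0 = 0
p2 = XOR of data positions {3,6,7,10,11,14,15,18,19,22,23,26,27,30,31} = 1⊕0⊕0⊕1⊕1⊕1⊕0⊕1⊕0⊕1⊕0⊕0⊕1⊕1⊕0 = 0
p4 = XOR of data positions {5,6,7,12,13,14,15,20,21,22,23,28,29,30,31} = 0⊕0⊕0⊕0⊕1⊕1⊕0⊕0⊕1⊕1⊕0⊕0⊕0⊕1⊕0 = 1
p8 = XOR of data positions {9,10,11,12,13,14,15,24,25,26,27,28,29,30,31} = 1⊕1⊕1⊕0⊕1⊕1⊕0⊕0⊕1⊕0⊕1⊕0⊕0⊕1⊕0 = 0
p16 = XOR of data positions {17,18,19,20,21,22,23,24,25,26,27,28,29,30,31} = 1⊕1⊕0⊕0⊕1⊕1⊕0⊕0⊕1⊕0⊕1⊕0⊕0⊕1⊕0 = 1
Codeword b1..b31 = 0011000011101101110011001010010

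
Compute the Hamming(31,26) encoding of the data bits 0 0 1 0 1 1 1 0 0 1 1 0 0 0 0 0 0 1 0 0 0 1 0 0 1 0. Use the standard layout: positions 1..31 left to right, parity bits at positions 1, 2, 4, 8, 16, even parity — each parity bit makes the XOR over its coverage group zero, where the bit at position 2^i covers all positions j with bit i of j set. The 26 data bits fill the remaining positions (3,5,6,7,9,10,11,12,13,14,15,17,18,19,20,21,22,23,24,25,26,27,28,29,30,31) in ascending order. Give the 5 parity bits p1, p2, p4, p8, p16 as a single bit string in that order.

10111

Place data bits at non-power-of-two positions: b3=0, b5=0, b6=1, b7=0, b9=1, b10=1, b11=1, b12=0, b13=0, b14=1, b15=1, b17=0, b18=0, b19=0, b20=0, b21=0, b22=0, b23=1, b24=0, b25=0, b26=0, b27=1, b28=0, b29=0, b30=1, b31=0.
p1 = XOR of data positions {3,5,7,9,11,13,15,17,19,21,23,25,27,29,31} = 0⊕0⊕0⊕1⊕1⊕0⊕1⊕0⊕0⊕0⊕1⊕0⊕1⊕0⊕0 = 1
p2 = XOR of data positions {3,6,7,10,11,14,15,18,19,22,23,26,27,30,31} = 0⊕1⊕0⊕1⊕1⊕1⊕1⊕0⊕0⊕0⊕1⊕0⊕1⊕1⊕0 = 0
p4 = XOR of data positions {5,6,7,12,13,14,15,20,21,22,23,28,29,30,31} = 0⊕1⊕0⊕0⊕0⊕1⊕1⊕0⊕0⊕0⊕1⊕0⊕0⊕1⊕0 = 1
p8 = XOR of data positions {9,10,11,12,13,14,15,24,25,26,27,28,29,30,31} = 1⊕1⊕1⊕0⊕0⊕1⊕1⊕0⊕0⊕0⊕1⊕0⊕0⊕1⊕0 = 1
p16 = XOR of data positions {17,18,19,20,21,22,23,24,25,26,27,28,29,30,31} = 0⊕0⊕0⊕0⊕0⊕0⊕1⊕0⊕0⊕0⊕1⊕0⊕0⊕1⊕0 = 1
Parity bits p1,p2,p4,p8,p16 = 10111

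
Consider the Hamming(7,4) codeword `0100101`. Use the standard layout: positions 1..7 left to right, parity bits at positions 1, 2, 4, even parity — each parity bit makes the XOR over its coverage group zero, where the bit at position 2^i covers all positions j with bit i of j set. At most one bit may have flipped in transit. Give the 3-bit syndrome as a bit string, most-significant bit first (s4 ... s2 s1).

000

s1: b1⊕b3⊕b5⊕b7 = 0⊕0⊕1⊕1 = 0
s2: b2⊕b3⊕b6⊕b7 = 1⊕0⊕0⊕1 = 0
s4: b4⊕b5⊕b6⊕b7 = 0⊕1⊕0⊕1 = 0
Syndrome (s4...s1) = 000 → position 0 (no error).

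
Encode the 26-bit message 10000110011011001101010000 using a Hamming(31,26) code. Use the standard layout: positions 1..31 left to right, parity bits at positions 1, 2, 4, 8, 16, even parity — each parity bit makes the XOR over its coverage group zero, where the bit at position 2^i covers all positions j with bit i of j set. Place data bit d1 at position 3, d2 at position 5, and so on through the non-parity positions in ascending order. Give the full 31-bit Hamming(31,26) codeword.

1010000001100110011001101010000

Place data bits at non-power-of-two positions: b3=1, b5=0, b6=0, b7=0, b9=0, b10=1, b11=1, b12=0, b13=0, b14=1, b15=1, b17=0, b18=1, b19=1, b20=0, b21=0, b22=1, b23=1, b24=0, b25=1, b26=0, b27=1, b28=0, b29=0, b30=0, b31=0.
p1 = XOR of data positions {3,5,7,9,11,13,15,17,19,21,23,25,27,29,31} = 1⊕0⊕0⊕0⊕1⊕0⊕1⊕0⊕1⊕0⊕1⊕1⊕1⊕0⊕0 = 1
p2 = XOR of data positions {3,6,7,10,11,14,15,18,19,22,23,26,27,30,31} = 1⊕0⊕0⊕1⊕1⊕1⊕1⊕1⊕1⊕1⊕1⊕0⊕1⊕0⊕0 = 0
p4 = XOR of data positions {5,6,7,12,13,14,15,20,21,22,23,28,29,30,31} = 0⊕0⊕0⊕0⊕0⊕1⊕1⊕0⊕0⊕1⊕1⊕0⊕0⊕0⊕0 = 0
p8 = XOR of data positions {9,10,11,12,13,14,15,24,25,26,27,28,29,30,31} = 0⊕1⊕1⊕0⊕0⊕1⊕1⊕0⊕1⊕0⊕1⊕0⊕0⊕0⊕0 = 0
p16 = XOR of data positions {17,18,19,20,21,22,23,24,25,26,27,28,29,30,31} = 0⊕1⊕1⊕0⊕0⊕1⊕1⊕0⊕1⊕0⊕1⊕0⊕0⊕0⊕0 = 0
Codeword b1..b31 = 1010000001100110011001101010000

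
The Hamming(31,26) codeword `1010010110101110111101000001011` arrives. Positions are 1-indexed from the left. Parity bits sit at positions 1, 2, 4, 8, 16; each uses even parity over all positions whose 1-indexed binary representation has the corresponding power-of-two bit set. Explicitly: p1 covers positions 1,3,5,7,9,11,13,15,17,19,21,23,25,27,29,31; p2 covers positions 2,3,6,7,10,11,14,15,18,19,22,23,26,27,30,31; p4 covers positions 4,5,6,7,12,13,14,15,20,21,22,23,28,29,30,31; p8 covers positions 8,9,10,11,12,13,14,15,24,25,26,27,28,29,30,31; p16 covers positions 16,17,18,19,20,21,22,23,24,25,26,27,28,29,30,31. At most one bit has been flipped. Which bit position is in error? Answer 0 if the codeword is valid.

s1: b1⊕b3⊕b5⊕b7⊕b9⊕b11⊕b13⊕b15⊕b17⊕b19⊕b21⊕b23⊕b25⊕b27⊕b29⊕b31 = 1⊕1⊕0⊕0⊕1⊕1⊕1⊕1⊕1⊕1⊕0⊕0⊕0⊕0⊕0⊕1 = 1
s2: b2⊕b3⊕b6⊕b7⊕b10⊕b11⊕b14⊕b15⊕b18⊕b19⊕b22⊕b23⊕b26⊕b27⊕b30⊕b31 = 0⊕1⊕1⊕0⊕0⊕1⊕1⊕1⊕1⊕1⊕1⊕0⊕0⊕0⊕1⊕1 = 0
s4: b4⊕b5⊕b6⊕b7⊕b12⊕b13⊕b14⊕b15⊕b20⊕b21⊕b22⊕b23⊕b28⊕b29⊕b30⊕b31 = 0⊕0⊕1⊕0⊕0⊕1⊕1⊕1⊕1⊕0⊕1⊕0⊕1⊕0⊕1⊕1 = 1
s8: b8⊕b9⊕b10⊕b11⊕b12⊕b13⊕b14⊕b15⊕b24⊕b25⊕b26⊕b27⊕b28⊕b29⊕b30⊕b31 = 1⊕1⊕0⊕1⊕0⊕1⊕1⊕1⊕0⊕0⊕0⊕0⊕1⊕0⊕1⊕1 = 1
s16: b16⊕b17⊕b18⊕b19⊕b20⊕b21⊕b22⊕b23⊕b24⊕b25⊕b26⊕b27⊕b28⊕b29⊕b30⊕b31 = 0⊕1⊕1⊕1⊕1⊕0⊕1⊕0⊕0⊕0⊕0⊕0⊕1⊕0⊕1⊕1 = 0
Syndrome (s16...s1) = 01101 → position 13.

13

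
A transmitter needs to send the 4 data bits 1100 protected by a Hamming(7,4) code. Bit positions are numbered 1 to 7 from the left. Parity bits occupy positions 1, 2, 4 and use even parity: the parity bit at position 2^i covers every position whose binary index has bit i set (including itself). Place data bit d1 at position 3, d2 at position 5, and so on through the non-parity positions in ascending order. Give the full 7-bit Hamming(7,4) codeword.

Place data bits at non-power-of-two positions: b3=1, b5=1, b6=0, b7=0.
p1 = XOR of data positions {3,5,7} = 1⊕1⊕0 = 0
p2 = XOR of data positions {3,6,7} = 1⊕0⊕0 = 1
p4 = XOR of data positions {5,6,7} = 1⊕0⊕0 = 1
Codeword b1..b7 = 0111100

0111100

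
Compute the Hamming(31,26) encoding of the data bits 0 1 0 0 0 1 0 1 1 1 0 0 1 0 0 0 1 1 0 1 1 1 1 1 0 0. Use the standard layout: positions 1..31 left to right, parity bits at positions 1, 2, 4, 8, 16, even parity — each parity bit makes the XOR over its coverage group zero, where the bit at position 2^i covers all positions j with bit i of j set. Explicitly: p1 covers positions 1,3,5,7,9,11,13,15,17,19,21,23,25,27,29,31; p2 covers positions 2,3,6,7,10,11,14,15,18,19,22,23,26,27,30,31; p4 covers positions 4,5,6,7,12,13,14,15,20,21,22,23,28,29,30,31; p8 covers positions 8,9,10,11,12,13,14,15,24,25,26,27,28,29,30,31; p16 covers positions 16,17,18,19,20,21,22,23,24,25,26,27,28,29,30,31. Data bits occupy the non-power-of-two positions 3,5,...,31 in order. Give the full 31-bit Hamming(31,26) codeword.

Place data bits at non-power-of-two positions: b3=0, b5=1, b6=0, b7=0, b9=0, b10=1, b11=0, b12=1, b13=1, b14=1, b15=0, b17=0, b18=1, b19=0, b20=0, b21=0, b22=1, b23=1, b24=0, b25=1, b26=1, b27=1, b28=1, b29=1, b30=0, b31=0.
p1 = XOR of data positions {3,5,7,9,11,13,15,17,19,21,23,25,27,29,31} = 0⊕1⊕0⊕0⊕0⊕1⊕0⊕0⊕0⊕0⊕1⊕1⊕1⊕1⊕0 = 0
p2 = XOR of data positions {3,6,7,10,11,14,15,18,19,22,23,26,27,30,31} = 0⊕0⊕0⊕1⊕0⊕1⊕0⊕1⊕0⊕1⊕1⊕1⊕1⊕0⊕0 = 1
p4 = XOR of data positions {5,6,7,12,13,14,15,20,21,22,23,28,29,30,31} = 1⊕0⊕0⊕1⊕1⊕1⊕0⊕0⊕0⊕1⊕1⊕1⊕1⊕0⊕0 = 0
p8 = XOR of data positions {9,10,11,12,13,14,15,24,25,26,27,28,29,30,31} = 0⊕1⊕0⊕1⊕1⊕1⊕0⊕0⊕1⊕1⊕1⊕1⊕1⊕0⊕0 = 1
p16 = XOR of data positions {17,18,19,20,21,22,23,24,25,26,27,28,29,30,31} = 0⊕1⊕0⊕0⊕0⊕1⊕1⊕0⊕1⊕1⊕1⊕1⊕1⊕0⊕0 = 0
Codeword b1..b31 = 0100100101011100010001101111100

0100100101011100010001101111100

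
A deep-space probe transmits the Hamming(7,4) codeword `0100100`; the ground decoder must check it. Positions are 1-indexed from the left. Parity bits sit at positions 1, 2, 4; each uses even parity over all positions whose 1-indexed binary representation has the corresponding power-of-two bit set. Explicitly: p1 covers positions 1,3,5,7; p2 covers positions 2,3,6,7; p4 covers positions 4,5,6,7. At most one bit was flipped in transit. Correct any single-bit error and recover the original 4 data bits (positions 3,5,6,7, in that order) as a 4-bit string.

s1: b1⊕b3⊕b5⊕b7 = 0⊕0⊕1⊕0 = 1
s2: b2⊕b3⊕b6⊕b7 = 1⊕0⊕0⊕0 = 1
s4: b4⊕b5⊕b6⊕b7 = 0⊕1⊕0⊕0 = 1
Syndrome (s4...s1) = 111 → position 7.
Flip bit 7: corrected codeword = 0100101
Data bits at positions 3,5,6,7: 0101

0101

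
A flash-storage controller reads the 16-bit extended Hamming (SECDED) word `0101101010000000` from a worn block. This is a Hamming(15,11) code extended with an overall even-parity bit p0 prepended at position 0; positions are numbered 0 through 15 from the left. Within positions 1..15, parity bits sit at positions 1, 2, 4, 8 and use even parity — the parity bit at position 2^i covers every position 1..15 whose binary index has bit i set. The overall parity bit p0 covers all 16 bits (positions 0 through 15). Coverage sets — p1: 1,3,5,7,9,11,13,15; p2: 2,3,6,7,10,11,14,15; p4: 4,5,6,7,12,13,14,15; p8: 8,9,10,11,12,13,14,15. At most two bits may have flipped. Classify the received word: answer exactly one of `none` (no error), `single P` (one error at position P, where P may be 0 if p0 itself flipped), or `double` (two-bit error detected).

single 8

s1: b1⊕b3⊕b5⊕b7⊕b9⊕b11⊕b13⊕b15 = 1⊕1⊕0⊕0⊕0⊕0⊕0⊕0 = 0
s2: b2⊕b3⊕b6⊕b7⊕b10⊕b11⊕b14⊕b15 = 0⊕1⊕1⊕0⊕0⊕0⊕0⊕0 = 0
s4: b4⊕b5⊕b6⊕b7⊕b12⊕b13⊕b14⊕b15 = 1⊕0⊕1⊕0⊕0⊕0⊕0⊕0 = 0
s8: b8⊕b9⊕b10⊕b11⊕b12⊕b13⊕b14⊕b15 = 1⊕0⊕0⊕0⊕0⊕0⊕0⊕0 = 1
Syndrome (s8...s1) = 1000 → position 8.
Overall parity (XOR of all 16 bits, including p0): 0⊕1⊕0⊕1⊕1⊕0⊕1⊕0⊕1⊕0⊕0⊕0⊕0⊕0⊕0⊕0 = 1
Overall=1, syndrome position=8 → single-bit error at position 8.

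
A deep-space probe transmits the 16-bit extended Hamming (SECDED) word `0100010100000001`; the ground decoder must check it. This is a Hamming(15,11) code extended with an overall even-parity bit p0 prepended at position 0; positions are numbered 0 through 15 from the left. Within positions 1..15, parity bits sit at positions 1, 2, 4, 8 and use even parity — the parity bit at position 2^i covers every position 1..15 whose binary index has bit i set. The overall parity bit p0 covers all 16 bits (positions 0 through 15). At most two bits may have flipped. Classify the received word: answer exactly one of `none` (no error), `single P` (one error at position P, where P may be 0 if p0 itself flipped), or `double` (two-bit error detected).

s1: b1⊕b3⊕b5⊕b7⊕b9⊕b11⊕b13⊕b15 = 1⊕0⊕1⊕1⊕0⊕0⊕0⊕1 = 0
s2: b2⊕b3⊕b6⊕b7⊕b10⊕b11⊕b14⊕b15 = 0⊕0⊕0⊕1⊕0⊕0⊕0⊕1 = 0
s4: b4⊕b5⊕b6⊕b7⊕b12⊕b13⊕b14⊕b15 = 0⊕1⊕0⊕1⊕0⊕0⊕0⊕1 = 1
s8: b8⊕b9⊕b10⊕b11⊕b12⊕b13⊕b14⊕b15 = 0⊕0⊕0⊕0⊕0⊕0⊕0⊕1 = 1
Syndrome (s8...s1) = 1100 → position 12.
Overall parity (XOR of all 16 bits, including p0): 0⊕1⊕0⊕0⊕0⊕1⊕0⊕1⊕0⊕0⊕0⊕0⊕0⊕0⊕0⊕1 = 0
Overall=0, syndrome position=12 → double-bit error detected (uncorrectable).

double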